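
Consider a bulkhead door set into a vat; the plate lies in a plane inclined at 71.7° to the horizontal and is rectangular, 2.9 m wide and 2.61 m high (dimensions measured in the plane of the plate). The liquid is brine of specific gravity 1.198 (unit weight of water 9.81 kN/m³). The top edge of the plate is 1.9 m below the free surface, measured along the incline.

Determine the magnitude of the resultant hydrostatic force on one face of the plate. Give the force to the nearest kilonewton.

γ = 1.198 × 9.81 = 11.75238 kN/m³.
Let θ = 71.7° be the plate's angle to the horizontal; measure y along the incline from where the plane meets the free surface. Vertical depth h = y·sinθ with sinθ = 0.949425.
The centroid lies 2.61/2 = 1.305 m below the top edge, so y_c = 1.9 + 1.305 = 3.205 m and h_c = 3.205 × 0.949425 = 3.04291 m.
A = 2.9 × 2.61 = 7.569 m².
Resultant F = γ·h_c·A = 11.75238 × 3.04291 × 7.569 = 270.678 kN.

F ≈ 271 kN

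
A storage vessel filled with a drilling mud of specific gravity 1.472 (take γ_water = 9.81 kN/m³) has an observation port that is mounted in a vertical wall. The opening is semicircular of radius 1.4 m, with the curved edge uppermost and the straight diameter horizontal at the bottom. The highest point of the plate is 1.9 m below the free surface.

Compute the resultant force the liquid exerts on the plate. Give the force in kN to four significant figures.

F ≈ 120.3 kN

γ = 1.472 × 9.81 = 14.44032 kN/m³.
The centroid lies 4r/(3π) = 0.594178 m above the diameter, so r − 4r/(3π) = 1.4 − 0.594178 = 0.805822 m below the topmost point, so the centroid depth is h_c = 1.9 + 0.805822 = 2.70582 m.
A = πr²/2 = π × 1.4²/2 = 3.07876 m².
Resultant F = γ·h_c·A = 14.44032 × 2.70582 × 3.07876 = 120.296 kN.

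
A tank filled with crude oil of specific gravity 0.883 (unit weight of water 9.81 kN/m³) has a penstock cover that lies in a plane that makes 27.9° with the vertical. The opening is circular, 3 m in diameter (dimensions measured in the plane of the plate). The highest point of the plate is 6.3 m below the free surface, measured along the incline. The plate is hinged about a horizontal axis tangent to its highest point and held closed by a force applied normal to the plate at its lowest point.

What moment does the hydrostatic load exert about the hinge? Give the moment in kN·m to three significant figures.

M ≈ 664 kN·m

γ = 0.883 × 9.81 = 8.66223 kN/m³.
The plate makes 27.9° with the vertical, i.e. θ = 90° − 27.9° = 62.1° to the horizontal. Measuring y along the incline from the free-surface line, vertical depth h = y·sinθ with sinθ = 0.883766.
The centroid is at the centre, 1.5 m below the top of the plate, so y_c = 6.3 + 1.5 = 7.8 m and h_c = 7.8 × 0.883766 = 6.89337 m.
A = π(1.5)² = 7.06858 m².
Resultant F = γ·h_c·A = 8.66223 × 6.89337 × 7.06858 = 422.079 kN.
I_c = πr⁴/4 = π × 1.5⁴/4 = 3.97608 m⁴.
Centre of pressure: y_p = y_c + I_c/(y_c·A) = 7.8 + 3.97608/(7.8 × 7.06858) = 7.8 + 0.0721155 = 7.87212 m along the plane.
The resultant acts 1.5 + 0.0721155 = 1.57212 m (along the plate) below the hinge at the top edge, so the moment about the hinge is M = F × 1.57212 = 422.079 × 1.57212 = 663.559 kN·m.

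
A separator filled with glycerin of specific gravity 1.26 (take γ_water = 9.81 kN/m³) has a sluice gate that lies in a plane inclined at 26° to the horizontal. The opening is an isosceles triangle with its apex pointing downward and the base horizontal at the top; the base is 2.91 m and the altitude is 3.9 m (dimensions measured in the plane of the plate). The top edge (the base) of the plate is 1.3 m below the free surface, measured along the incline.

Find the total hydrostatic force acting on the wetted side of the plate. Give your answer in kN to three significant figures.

F ≈ 79.9 kN

γ = 1.26 × 9.81 = 12.3606 kN/m³.
Let θ = 26° be the plate's angle to the horizontal; measure y along the incline from where the plane meets the free surface. Vertical depth h = y·sinθ with sinθ = 0.438371.
With the apex down, the centroid sits h/3 = 3.9/3 = 1.3 m below the base (the top edge), so y_c = 1.3 + 1.3 = 2.6 m and h_c = 2.6 × 0.438371 = 1.13976 m.
A = ½ × 2.91 × 3.9 = 5.6745 m².
Resultant F = γ·h_c·A = 12.3606 × 1.13976 × 5.6745 = 79.943 kN.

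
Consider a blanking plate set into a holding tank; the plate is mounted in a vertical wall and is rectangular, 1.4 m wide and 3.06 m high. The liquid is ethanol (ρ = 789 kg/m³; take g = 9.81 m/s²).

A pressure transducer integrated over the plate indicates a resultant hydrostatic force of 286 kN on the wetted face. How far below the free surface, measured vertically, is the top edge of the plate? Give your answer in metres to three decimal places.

γ = ρg = 789 × 9.81 / 1000 = 7.74009 kN/m³.
A = 1.4 × 3.06 = 4.284 m².
From F = γ·h_c·A, the centroid depth is h_c = 286/(7.74009 × 4.284) = 8.62523 m.
The centroid lies 3.06/2 = 1.53 m below the top edge, so the top edge sits at h_top = 8.62523 − 1.53 = 7.09523 m below the surface.

d_top ≈ 7.095 m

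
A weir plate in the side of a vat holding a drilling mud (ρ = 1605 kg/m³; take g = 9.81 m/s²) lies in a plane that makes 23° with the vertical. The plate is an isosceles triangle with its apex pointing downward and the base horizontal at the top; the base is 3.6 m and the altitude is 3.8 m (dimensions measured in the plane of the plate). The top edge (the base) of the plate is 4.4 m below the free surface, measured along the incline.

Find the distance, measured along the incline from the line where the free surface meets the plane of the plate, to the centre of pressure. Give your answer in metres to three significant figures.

y_p = 5.81 m

γ = ρg = 1605 × 9.81 / 1000 = 15.74505 kN/m³.
The plate makes 23° with the vertical, i.e. θ = 90° − 23° = 67° to the horizontal. Measuring y along the incline from the free-surface line, vertical depth h = y·sinθ with sinθ = 0.920505.
With the apex down, the centroid sits h/3 = 3.8/3 = 1.26667 m below the base (the top edge), so y_c = 4.4 + 1.26667 = 5.66667 m and h_c = 5.66667 × 0.920505 = 5.2162 m.
A = ½ × 3.6 × 3.8 = 6.84 m².
Resultant F = γ·h_c·A = 15.74505 × 5.2162 × 6.84 = 561.765 kN.
I_c = b·h³/36 = 3.6 × 3.8³/36 = 5.4872 m⁴.
Centre of pressure: y_p = y_c + I_c/(y_c·A) = 5.66667 + 5.4872/(5.66667 × 6.84) = 5.66667 + 0.141569 = 5.80824 m along the plane.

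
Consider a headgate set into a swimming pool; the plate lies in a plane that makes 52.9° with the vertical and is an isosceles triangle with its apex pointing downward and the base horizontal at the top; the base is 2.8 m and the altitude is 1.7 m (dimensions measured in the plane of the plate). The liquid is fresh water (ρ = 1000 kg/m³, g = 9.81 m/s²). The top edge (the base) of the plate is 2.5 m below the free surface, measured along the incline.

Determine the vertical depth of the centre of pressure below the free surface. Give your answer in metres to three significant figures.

h_p = 1.88 m

γ = ρg = 1000 × 9.81 = 9810 N/m³ = 9.81 kN/m³.
The plate makes 52.9° with the vertical, i.e. θ = 90° − 52.9° = 37.1° to the horizontal. Measuring y along the incline from the free-surface line, vertical depth h = y·sinθ with sinθ = 0.603208.
With the apex down, the centroid sits h/3 = 1.7/3 = 0.566667 m below the base (the top edge), so y_c = 2.5 + 0.566667 = 3.06667 m and h_c = 3.06667 × 0.603208 = 1.84984 m.
A = ½ × 2.8 × 1.7 = 2.38 m².
Resultant F = γ·h_c·A = 9.81 × 1.84984 × 2.38 = 43.1897 kN.
I_c = b·h³/36 = 2.8 × 1.7³/36 = 0.382122 m⁴.
Centre of pressure: y_p = y_c + I_c/(y_c·A) = 3.06667 + 0.382122/(3.06667 × 2.38) = 3.06667 + 0.052355 = 3.11902 m along the plane.
Vertically, h_p = y_p·sinθ = 3.11902 × 0.603208 = 1.88142 m.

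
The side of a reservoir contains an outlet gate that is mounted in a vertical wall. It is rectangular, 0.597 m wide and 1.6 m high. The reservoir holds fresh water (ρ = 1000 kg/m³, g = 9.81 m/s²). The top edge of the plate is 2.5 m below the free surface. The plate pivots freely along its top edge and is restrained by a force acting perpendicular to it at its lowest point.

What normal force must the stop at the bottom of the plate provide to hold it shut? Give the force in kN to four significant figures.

γ = ρg = 1000 × 9.81 = 9810 N/m³ = 9.81 kN/m³.
The centroid lies 1.6/2 = 0.8 m below the top edge, so the centroid depth is h_c = 2.5 + 0.8 = 3.3 m.
A = 0.597 × 1.6 = 0.9552 m².
Resultant F = γ·h_c·A = 9.81 × 3.3 × 0.9552 = 30.9227 kN.
I_c = b·h³/12 = 0.597 × 1.6³/12 = 0.203776 m⁴.
Centre of pressure: y_p = y_c + I_c/(y_c·A) = 3.3 + 0.203776/(3.3 × 0.9552) = 3.3 + 0.0646465 = 3.36465 m along the plane.
The resultant acts 0.8 + 0.0646465 = 0.864647 m (along the plate) below the hinge at the top edge, so the moment about the hinge is M = F × 0.864647 = 30.9227 × 0.864647 = 26.7372 kN·m.
A normal force at the bottom, 1.6 m from the hinge, must supply this moment: P = 26.7372/1.6 = 16.7108 kN.

P ≈ 16.71 kN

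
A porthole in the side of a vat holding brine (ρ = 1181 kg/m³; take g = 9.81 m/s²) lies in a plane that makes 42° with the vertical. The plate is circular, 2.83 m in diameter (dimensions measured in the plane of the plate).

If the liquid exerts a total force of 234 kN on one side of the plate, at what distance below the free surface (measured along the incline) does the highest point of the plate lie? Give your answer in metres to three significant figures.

y_top ≈ 2.91 m

γ = ρg = 1181 × 9.81 / 1000 = 11.58561 kN/m³.
A = π(1.415)² = 6.29018 m².
From F = γ·h_c·A, the centroid depth is h_c = 234/(11.58561 × 6.29018) = 3.21095 m.
The plate makes 42° with the vertical, i.e. θ = 90° − 42° = 48° to the horizontal. Measuring y along the incline from the free-surface line, vertical depth h = y·sinθ with sinθ = 0.743145.
Along the incline, y_c = h_c/sinθ = 3.21095/0.743145 = 4.32076 m.
The centroid is at the centre, 1.415 m below the top of the plate, so the highest point sits at y_top = 4.32076 − 1.415 = 2.90576 m along the incline.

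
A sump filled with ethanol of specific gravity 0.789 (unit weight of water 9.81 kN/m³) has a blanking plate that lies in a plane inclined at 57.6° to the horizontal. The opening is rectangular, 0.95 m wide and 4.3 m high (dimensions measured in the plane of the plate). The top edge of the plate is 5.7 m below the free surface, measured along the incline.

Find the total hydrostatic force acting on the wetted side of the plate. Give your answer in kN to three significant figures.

F ≈ 210 kN

γ = 0.789 × 9.81 = 7.74009 kN/m³.
Let θ = 57.6° be the plate's angle to the horizontal; measure y along the incline from where the plane meets the free surface. Vertical depth h = y·sinθ with sinθ = 0.844328.
The centroid lies 4.3/2 = 2.15 m below the top edge, so y_c = 5.7 + 2.15 = 7.85 m and h_c = 7.85 × 0.844328 = 6.62797 m.
A = 0.95 × 4.3 = 4.085 m².
Resultant F = γ·h_c·A = 7.74009 × 6.62797 × 4.085 = 209.565 kN.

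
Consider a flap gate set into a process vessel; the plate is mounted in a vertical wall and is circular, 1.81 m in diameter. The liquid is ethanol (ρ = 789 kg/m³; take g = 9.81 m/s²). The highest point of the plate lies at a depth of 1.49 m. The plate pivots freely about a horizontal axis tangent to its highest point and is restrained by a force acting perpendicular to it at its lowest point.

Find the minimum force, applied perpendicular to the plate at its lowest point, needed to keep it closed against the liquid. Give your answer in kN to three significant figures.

P ≈ 26.1 kN

γ = ρg = 789 × 9.81 / 1000 = 7.74009 kN/m³.
The centroid is at the centre, 0.905 m below the top of the plate, so the centroid depth is h_c = 1.49 + 0.905 = 2.395 m.
A = π(0.905)² = 2.57304 m².
Resultant F = γ·h_c·A = 7.74009 × 2.395 × 2.57304 = 47.6978 kN.
I_c = πr⁴/4 = π × 0.905⁴/4 = 0.526847 m⁴.
Centre of pressure: y_p = y_c + I_c/(y_c·A) = 2.395 + 0.526847/(2.395 × 2.57304) = 2.395 + 0.0854934 = 2.48049 m along the plane.
The resultant acts 0.905 + 0.0854934 = 0.990493 m (along the plate) below the hinge at the top edge, so the moment about the hinge is M = F × 0.990493 = 47.6978 × 0.990493 = 47.2443 kN·m.
A normal force at the bottom, 1.81 m from the hinge, must supply this moment: P = 47.2443/1.81 = 26.1018 kN.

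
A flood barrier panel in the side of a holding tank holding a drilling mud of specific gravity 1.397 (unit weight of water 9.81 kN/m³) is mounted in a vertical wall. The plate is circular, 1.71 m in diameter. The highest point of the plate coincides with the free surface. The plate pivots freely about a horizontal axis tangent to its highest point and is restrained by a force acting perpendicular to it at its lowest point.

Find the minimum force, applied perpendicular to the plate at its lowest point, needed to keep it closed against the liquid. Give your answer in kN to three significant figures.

P ≈ 16.8 kN

γ = 1.397 × 9.81 = 13.70457 kN/m³.
The centroid is at the centre, 0.855 m below the top of the plate, so the centroid depth is h_c = 0.855 m.
A = π(0.855)² = 2.29658 m².
Resultant F = γ·h_c·A = 13.70457 × 0.855 × 2.29658 = 26.91 kN.
I_c = πr⁴/4 = π × 0.855⁴/4 = 0.419715 m⁴.
Centre of pressure: y_p = y_c + I_c/(y_c·A) = 0.855 + 0.419715/(0.855 × 2.29658) = 0.855 + 0.21375 = 1.06875 m along the plane.
The resultant acts 0.855 + 0.21375 = 1.06875 m (along the plate) below the hinge at the top edge, so the moment about the hinge is M = F × 1.06875 = 26.91 × 1.06875 = 28.7601 kN·m.
A normal force at the bottom, 1.71 m from the hinge, must supply this moment: P = 28.7601/1.71 = 16.8188 kN.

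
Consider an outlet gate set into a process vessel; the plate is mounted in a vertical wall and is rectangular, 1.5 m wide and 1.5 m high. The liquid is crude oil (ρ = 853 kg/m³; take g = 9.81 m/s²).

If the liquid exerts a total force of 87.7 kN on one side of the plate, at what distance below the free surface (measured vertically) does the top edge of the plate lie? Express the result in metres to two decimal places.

γ = ρg = 853 × 9.81 / 1000 = 8.36793 kN/m³.
A = 1.5 × 1.5 = 2.25 m².
From F = γ·h_c·A, the centroid depth is h_c = 87.7/(8.36793 × 2.25) = 4.658 m.
The centroid lies 1.5/2 = 0.75 m below the top edge, so the top edge sits at h_top = 4.658 − 0.75 = 3.908 m below the surface.

d_top ≈ 3.91 m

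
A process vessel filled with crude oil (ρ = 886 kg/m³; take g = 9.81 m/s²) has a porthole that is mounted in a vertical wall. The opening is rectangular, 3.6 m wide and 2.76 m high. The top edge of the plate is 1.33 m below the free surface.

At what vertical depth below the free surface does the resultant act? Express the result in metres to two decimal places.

h_p = 2.94 m

γ = ρg = 886 × 9.81 / 1000 = 8.69166 kN/m³.
The centroid lies 2.76/2 = 1.38 m below the top edge, so the centroid depth is h_c = 1.33 + 1.38 = 2.71 m.
A = 3.6 × 2.76 = 9.936 m².
Resultant F = γ·h_c·A = 8.69166 × 2.71 × 9.936 = 234.037 kN.
I_c = b·h³/12 = 3.6 × 2.76³/12 = 6.30737 m⁴.
Centre of pressure: y_p = y_c + I_c/(y_c·A) = 2.71 + 6.30737/(2.71 × 9.936) = 2.71 + 0.234243 = 2.94424 m along the plane.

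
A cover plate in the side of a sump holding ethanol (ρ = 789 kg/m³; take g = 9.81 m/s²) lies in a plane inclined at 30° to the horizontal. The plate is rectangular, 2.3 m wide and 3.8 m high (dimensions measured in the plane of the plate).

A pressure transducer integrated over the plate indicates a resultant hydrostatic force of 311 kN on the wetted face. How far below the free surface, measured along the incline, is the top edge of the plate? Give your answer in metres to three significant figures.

γ = ρg = 789 × 9.81 / 1000 = 7.74009 kN/m³.
A = 2.3 × 3.8 = 8.74 m².
From F = γ·h_c·A, the centroid depth is h_c = 311/(7.74009 × 8.74) = 4.5973 m.
Let θ = 30° be the plate's angle to the horizontal; measure y along the incline from where the plane meets the free surface. Vertical depth h = y·sinθ with sinθ = 0.500000.
Along the incline, y_c = h_c/sinθ = 4.5973/0.500000 = 9.1946 m.
The centroid lies 3.8/2 = 1.9 m below the top edge, so the top edge sits at y_top = 9.1946 − 1.9 = 7.2946 m along the incline.

y_top ≈ 7.29 m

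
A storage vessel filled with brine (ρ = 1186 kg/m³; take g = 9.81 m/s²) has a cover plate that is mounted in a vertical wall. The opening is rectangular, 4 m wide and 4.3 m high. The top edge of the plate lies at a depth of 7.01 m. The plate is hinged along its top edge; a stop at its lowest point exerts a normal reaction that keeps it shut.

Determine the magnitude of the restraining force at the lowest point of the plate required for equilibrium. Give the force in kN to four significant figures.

γ = ρg = 1186 × 9.81 / 1000 = 11.63466 kN/m³.
The centroid lies 4.3/2 = 2.15 m below the top edge, so the centroid depth is h_c = 7.01 + 2.15 = 9.16 m.
A = 4 × 4.3 = 17.2 m².
Resultant F = γ·h_c·A = 11.63466 × 9.16 × 17.2 = 1833.06 kN.
I_c = b·h³/12 = 4 × 4.3³/12 = 26.5023 m⁴.
Centre of pressure: y_p = y_c + I_c/(y_c·A) = 9.16 + 26.5023/(9.16 × 17.2) = 9.16 + 0.168213 = 9.32821 m along the plane.
The resultant acts 2.15 + 0.168213 = 2.31821 m (along the plate) below the hinge at the top edge, so the moment about the hinge is M = F × 2.31821 = 1833.06 × 2.31821 = 4249.42 kN·m.
A normal force at the bottom, 4.3 m from the hinge, must supply this moment: P = 4249.42/4.3 = 988.237 kN.

P ≈ 988.2 kN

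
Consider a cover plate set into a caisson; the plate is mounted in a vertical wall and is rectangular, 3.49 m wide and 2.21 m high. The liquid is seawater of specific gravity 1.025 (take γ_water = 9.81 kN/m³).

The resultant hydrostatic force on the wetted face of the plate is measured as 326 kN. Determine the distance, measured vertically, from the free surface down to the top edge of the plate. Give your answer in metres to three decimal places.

γ = 1.025 × 9.81 = 10.05525 kN/m³.
A = 3.49 × 2.21 = 7.7129 m².
From F = γ·h_c·A, the centroid depth is h_c = 326/(10.05525 × 7.7129) = 4.20346 m.
The centroid lies 2.21/2 = 1.105 m below the top edge, so the top edge sits at h_top = 4.20346 − 1.105 = 3.09846 m below the surface.

d_top ≈ 3.098 m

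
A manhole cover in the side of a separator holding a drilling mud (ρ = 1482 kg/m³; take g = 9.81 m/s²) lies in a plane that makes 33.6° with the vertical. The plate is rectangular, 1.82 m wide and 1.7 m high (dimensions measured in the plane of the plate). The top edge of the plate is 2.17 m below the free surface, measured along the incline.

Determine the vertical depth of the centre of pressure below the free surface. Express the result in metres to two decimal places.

γ = ρg = 1482 × 9.81 / 1000 = 14.53842 kN/m³.
The plate makes 33.6° with the vertical, i.e. θ = 90° − 33.6° = 56.4° to the horizontal. Measuring y along the incline from the free-surface line, vertical depth h = y·sinθ with sinθ = 0.832921.
The centroid lies 1.7/2 = 0.85 m below the top edge, so y_c = 2.17 + 0.85 = 3.02 m and h_c = 3.02 × 0.832921 = 2.51542 m.
A = 1.82 × 1.7 = 3.094 m².
Resultant F = γ·h_c·A = 14.53842 × 2.51542 × 3.094 = 113.148 kN.
I_c = b·h³/12 = 1.82 × 1.7³/12 = 0.745138 m⁴.
Centre of pressure: y_p = y_c + I_c/(y_c·A) = 3.02 + 0.745138/(3.02 × 3.094) = 3.02 + 0.0797461 = 3.09975 m along the plane.
Vertically, h_p = y_p·sinθ = 3.09975 × 0.832921 = 2.58185 m.

h_p = 2.58 m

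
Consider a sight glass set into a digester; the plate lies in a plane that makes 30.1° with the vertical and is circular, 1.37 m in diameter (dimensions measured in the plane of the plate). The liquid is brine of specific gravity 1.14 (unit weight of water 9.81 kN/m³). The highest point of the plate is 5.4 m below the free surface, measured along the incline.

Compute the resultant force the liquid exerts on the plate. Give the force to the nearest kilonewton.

γ = 1.14 × 9.81 = 11.1834 kN/m³.
The plate makes 30.1° with the vertical, i.e. θ = 90° − 30.1° = 59.9° to the horizontal. Measuring y along the incline from the free-surface line, vertical depth h = y·sinθ with sinθ = 0.865151.
The centroid is at the centre, 0.685 m below the top of the plate, so y_c = 5.4 + 0.685 = 6.085 m and h_c = 6.085 × 0.865151 = 5.26444 m.
A = π(0.685)² = 1.47411 m².
Resultant F = γ·h_c·A = 11.1834 × 5.26444 × 1.47411 = 86.7873 kN.

F ≈ 87 kN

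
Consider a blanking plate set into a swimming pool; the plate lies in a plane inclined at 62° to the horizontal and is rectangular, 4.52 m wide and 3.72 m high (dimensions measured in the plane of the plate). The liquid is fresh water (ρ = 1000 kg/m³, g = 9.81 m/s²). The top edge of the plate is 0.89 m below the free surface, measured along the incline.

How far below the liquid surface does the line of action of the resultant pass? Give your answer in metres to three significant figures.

h_p = 2.80 m

γ = ρg = 1000 × 9.81 = 9810 N/m³ = 9.81 kN/m³.
Let θ = 62° be the plate's angle to the horizontal; measure y along the incline from where the plane meets the free surface. Vertical depth h = y·sinθ with sinθ = 0.882948.
The centroid lies 3.72/2 = 1.86 m below the top edge, so y_c = 0.89 + 1.86 = 2.75 m and h_c = 2.75 × 0.882948 = 2.42811 m.
A = 4.52 × 3.72 = 16.8144 m².
Resultant F = γ·h_c·A = 9.81 × 2.42811 × 16.8144 = 400.515 kN.
I_c = b·h³/12 = 4.52 × 3.72³/12 = 19.3904 m⁴.
Centre of pressure: y_p = y_c + I_c/(y_c·A) = 2.75 + 19.3904/(2.75 × 16.8144) = 2.75 + 0.419346 = 3.16935 m along the plane.
Vertically, h_p = y_p·sinθ = 3.16935 × 0.882948 = 2.79837 m.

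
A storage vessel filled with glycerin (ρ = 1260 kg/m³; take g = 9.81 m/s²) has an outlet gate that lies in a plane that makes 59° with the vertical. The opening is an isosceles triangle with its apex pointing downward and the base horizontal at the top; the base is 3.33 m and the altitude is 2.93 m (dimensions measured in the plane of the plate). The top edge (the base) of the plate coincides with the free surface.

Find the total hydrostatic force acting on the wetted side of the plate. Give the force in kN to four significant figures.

γ = ρg = 1260 × 9.81 / 1000 = 12.3606 kN/m³.
The plate makes 59° with the vertical, i.e. θ = 90° − 59° = 31° to the horizontal. Measuring y along the incline from the free-surface line, vertical depth h = y·sinθ with sinθ = 0.515038.
With the apex down, the centroid sits h/3 = 2.93/3 = 0.976667 m below the base (the top edge), so y_c = 0.976667 m and h_c = 0.976667 × 0.515038 = 0.503021 m.
A = ½ × 3.33 × 2.93 = 4.87845 m².
Resultant F = γ·h_c·A = 12.3606 × 0.503021 × 4.87845 = 30.3325 kN.

F ≈ 30.33 kN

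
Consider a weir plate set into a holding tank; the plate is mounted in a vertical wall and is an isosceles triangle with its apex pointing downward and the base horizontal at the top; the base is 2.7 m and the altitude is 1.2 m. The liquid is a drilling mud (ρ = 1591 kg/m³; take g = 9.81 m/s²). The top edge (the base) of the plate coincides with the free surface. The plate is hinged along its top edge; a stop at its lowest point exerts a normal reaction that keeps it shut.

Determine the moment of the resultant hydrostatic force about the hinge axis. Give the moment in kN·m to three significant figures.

M ≈ 6.07 kN·m

γ = ρg = 1591 × 9.81 / 1000 = 15.60771 kN/m³.
With the apex down, the centroid sits h/3 = 1.2/3 = 0.4 m below the base (the top edge), so the centroid depth is h_c = 0.4 m.
A = ½ × 2.7 × 1.2 = 1.62 m².
Resultant F = γ·h_c·A = 15.60771 × 0.4 × 1.62 = 10.1138 kN.
I_c = b·h³/36 = 2.7 × 1.2³/36 = 0.1296 m⁴.
Centre of pressure: y_p = y_c + I_c/(y_c·A) = 0.4 + 0.1296/(0.4 × 1.62) = 0.4 + 0.2 = 0.6 m along the plane.
The resultant acts 0.4 + 0.2 = 0.6 m (along the plate) below the hinge at the top edge, so the moment about the hinge is M = F × 0.6 = 10.1138 × 0.6 = 6.06828 kN·m.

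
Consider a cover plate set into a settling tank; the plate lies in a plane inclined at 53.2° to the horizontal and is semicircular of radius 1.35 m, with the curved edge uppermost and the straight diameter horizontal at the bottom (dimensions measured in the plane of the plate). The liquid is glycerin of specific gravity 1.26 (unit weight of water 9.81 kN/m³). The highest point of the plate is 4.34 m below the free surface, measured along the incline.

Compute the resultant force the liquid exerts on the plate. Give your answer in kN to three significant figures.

F ≈ 145 kN

γ = 1.26 × 9.81 = 12.3606 kN/m³.
Let θ = 53.2° be the plate's angle to the horizontal; measure y along the incline from where the plane meets the free surface. Vertical depth h = y·sinθ with sinθ = 0.800731.
The centroid lies 4r/(3π) = 0.572958 m above the diameter, so r − 4r/(3π) = 1.35 − 0.572958 = 0.777042 m below the topmost point, so y_c = 4.34 + 0.777042 = 5.11704 m and h_c = 5.11704 × 0.800731 = 4.09737 m.
A = πr²/2 = π × 1.35²/2 = 2.86278 m².
Resultant F = γ·h_c·A = 12.3606 × 4.09737 × 2.86278 = 144.988 kN.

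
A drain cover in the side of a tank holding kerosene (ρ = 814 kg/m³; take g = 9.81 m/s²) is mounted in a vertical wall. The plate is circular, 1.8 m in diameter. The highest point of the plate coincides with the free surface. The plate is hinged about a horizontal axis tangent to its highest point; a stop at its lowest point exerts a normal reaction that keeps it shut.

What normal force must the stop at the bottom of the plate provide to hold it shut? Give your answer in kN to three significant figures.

P ≈ 11.4 kN

γ = ρg = 814 × 9.81 / 1000 = 7.98534 kN/m³.
The centroid is at the centre, 0.9 m below the top of the plate, so the centroid depth is h_c = 0.9 m.
A = π(0.9)² = 2.54469 m².
Resultant F = γ·h_c·A = 7.98534 × 0.9 × 2.54469 = 18.2882 kN.
I_c = πr⁴/4 = π × 0.9⁴/4 = 0.5153 m⁴.
Centre of pressure: y_p = y_c + I_c/(y_c·A) = 0.9 + 0.5153/(0.9 × 2.54469) = 0.9 + 0.225 = 1.125 m along the plane.
The resultant acts 0.9 + 0.225 = 1.125 m (along the plate) below the hinge at the top edge, so the moment about the hinge is M = F × 1.125 = 18.2882 × 1.125 = 20.5742 kN·m.
A normal force at the bottom, 1.8 m from the hinge, must supply this moment: P = 20.5742/1.8 = 11.4301 kN.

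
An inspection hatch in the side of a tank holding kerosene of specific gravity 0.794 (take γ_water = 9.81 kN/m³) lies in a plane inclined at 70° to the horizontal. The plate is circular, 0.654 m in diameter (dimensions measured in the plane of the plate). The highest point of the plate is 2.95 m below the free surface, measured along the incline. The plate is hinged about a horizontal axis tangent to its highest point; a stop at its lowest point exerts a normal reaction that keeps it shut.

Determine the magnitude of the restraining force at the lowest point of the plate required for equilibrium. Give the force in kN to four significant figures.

γ = 0.794 × 9.81 = 7.78914 kN/m³.
Let θ = 70° be the plate's angle to the horizontal; measure y along the incline from where the plane meets the free surface. Vertical depth h = y·sinθ with sinθ = 0.939693.
The centroid is at the centre, 0.327 m below the top of the plate, so y_c = 2.95 + 0.327 = 3.277 m and h_c = 3.277 × 0.939693 = 3.07937 m.
A = π(0.327)² = 0.335927 m².
Resultant F = γ·h_c·A = 7.78914 × 3.07937 × 0.335927 = 8.05743 kN.
I_c = πr⁴/4 = π × 0.327⁴/4 = 0.00898009 m⁴.
Centre of pressure: y_p = y_c + I_c/(y_c·A) = 3.277 + 0.00898009/(3.277 × 0.335927) = 3.277 + 0.00815754 = 3.28516 m along the plane.
The resultant acts 0.327 + 0.00815754 = 0.335158 m (along the plate) below the hinge at the top edge, so the moment about the hinge is M = F × 0.335158 = 8.05743 × 0.335158 = 2.70051 kN·m.
A normal force at the bottom, 0.654 m from the hinge, must supply this moment: P = 2.70051/0.654 = 4.12922 kN.

P ≈ 4.129 kN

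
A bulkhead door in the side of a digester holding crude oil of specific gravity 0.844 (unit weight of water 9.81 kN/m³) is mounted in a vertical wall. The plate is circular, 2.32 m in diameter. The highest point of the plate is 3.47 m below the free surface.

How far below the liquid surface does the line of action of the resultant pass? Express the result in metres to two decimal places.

γ = 0.844 × 9.81 = 8.27964 kN/m³.
The centroid is at the centre, 1.16 m below the top of the plate, so the centroid depth is h_c = 3.47 + 1.16 = 4.63 m.
A = π(1.16)² = 4.22733 m².
Resultant F = γ·h_c·A = 8.27964 × 4.63 × 4.22733 = 162.054 kN.
I_c = πr⁴/4 = π × 1.16⁴/4 = 1.42207 m⁴.
Centre of pressure: y_p = y_c + I_c/(y_c·A) = 4.63 + 1.42207/(4.63 × 4.22733) = 4.63 + 0.0726564 = 4.70266 m along the plane.

h_p = 4.70 m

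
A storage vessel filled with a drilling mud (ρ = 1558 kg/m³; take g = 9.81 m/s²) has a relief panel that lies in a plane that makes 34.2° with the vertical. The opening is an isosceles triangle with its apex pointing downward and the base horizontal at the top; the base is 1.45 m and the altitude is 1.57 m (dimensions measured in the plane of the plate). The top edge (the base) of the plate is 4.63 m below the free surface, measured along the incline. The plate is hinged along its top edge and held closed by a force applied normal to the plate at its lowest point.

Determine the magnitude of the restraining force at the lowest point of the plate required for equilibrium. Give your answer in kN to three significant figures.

P ≈ 26.0 kN

γ = ρg = 1558 × 9.81 / 1000 = 15.28398 kN/m³.
The plate makes 34.2° with the vertical, i.e. θ = 90° − 34.2° = 55.8° to the horizontal. Measuring y along the incline from the free-surface line, vertical depth h = y·sinθ with sinθ = 0.827081.
With the apex down, the centroid sits h/3 = 1.57/3 = 0.523333 m below the base (the top edge), so y_c = 4.63 + 0.523333 = 5.15333 m and h_c = 5.15333 × 0.827081 = 4.26222 m.
A = ½ × 1.45 × 1.57 = 1.13825 m².
Resultant F = γ·h_c·A = 15.28398 × 4.26222 × 1.13825 = 74.1498 kN.
I_c = b·h³/36 = 1.45 × 1.57³/36 = 0.155871 m⁴.
Centre of pressure: y_p = y_c + I_c/(y_c·A) = 5.15333 + 0.155871/(5.15333 × 1.13825) = 5.15333 + 0.0265729 = 5.1799 m along the plane.
The resultant acts 0.523333 + 0.0265729 = 0.549906 m (along the plate) below the hinge at the top edge, so the moment about the hinge is M = F × 0.549906 = 74.1498 × 0.549906 = 40.7754 kN·m.
A normal force at the bottom, 1.57 m from the hinge, must supply this moment: P = 40.7754/1.57 = 25.9716 kN.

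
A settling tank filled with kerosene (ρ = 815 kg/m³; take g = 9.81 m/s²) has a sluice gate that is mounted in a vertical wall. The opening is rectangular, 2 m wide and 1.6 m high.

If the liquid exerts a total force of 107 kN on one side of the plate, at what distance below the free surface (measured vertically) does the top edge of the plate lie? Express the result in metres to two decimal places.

γ = ρg = 815 × 9.81 / 1000 = 7.99515 kN/m³.
A = 2 × 1.6 = 3.2 m².
From F = γ·h_c·A, the centroid depth is h_c = 107/(7.99515 × 3.2) = 4.18222 m.
The centroid lies 1.6/2 = 0.8 m below the top edge, so the top edge sits at h_top = 4.18222 − 0.8 = 3.38222 m below the surface.

d_top ≈ 3.38 m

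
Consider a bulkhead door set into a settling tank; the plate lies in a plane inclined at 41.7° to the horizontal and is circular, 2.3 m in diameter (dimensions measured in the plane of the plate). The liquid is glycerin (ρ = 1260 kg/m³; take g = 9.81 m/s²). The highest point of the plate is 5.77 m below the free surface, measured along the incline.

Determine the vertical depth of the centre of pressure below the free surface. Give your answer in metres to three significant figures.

γ = ρg = 1260 × 9.81 / 1000 = 12.3606 kN/m³.
Let θ = 41.7° be the plate's angle to the horizontal; measure y along the incline from where the plane meets the free surface. Vertical depth h = y·sinθ with sinθ = 0.665230.
The centroid is at the centre, 1.15 m below the top of the plate, so y_c = 5.77 + 1.15 = 6.92 m and h_c = 6.92 × 0.665230 = 4.60339 m.
A = π(1.15)² = 4.15476 m².
Resultant F = γ·h_c·A = 12.3606 × 4.60339 × 4.15476 = 236.409 kN.
I_c = πr⁴/4 = π × 1.15⁴/4 = 1.37367 m⁴.
Centre of pressure: y_p = y_c + I_c/(y_c·A) = 6.92 + 1.37367/(6.92 × 4.15476) = 6.92 + 0.0477783 = 6.96778 m along the plane.
Vertically, h_p = y_p·sinθ = 6.96778 × 0.665230 = 4.63518 m.

h_p = 4.64 m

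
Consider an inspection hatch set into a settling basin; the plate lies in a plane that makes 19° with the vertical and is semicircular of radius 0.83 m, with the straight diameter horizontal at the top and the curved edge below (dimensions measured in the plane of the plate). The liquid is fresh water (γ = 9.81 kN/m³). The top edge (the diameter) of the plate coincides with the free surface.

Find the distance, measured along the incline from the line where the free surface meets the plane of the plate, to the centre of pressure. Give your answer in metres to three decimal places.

γ = 9.81 kN/m³.
The plate makes 19° with the vertical, i.e. θ = 90° − 19° = 71° to the horizontal. Measuring y along the incline from the free-surface line, vertical depth h = y·sinθ with sinθ = 0.945519.
The centroid of a semicircle lies 4r/(3π) = 0.352263 m from the diameter, here below the top edge, so y_c = 0.352263 m and h_c = 0.352263 × 0.945519 = 0.333071 m.
A = πr²/2 = π × 0.83²/2 = 1.08212 m².
Resultant F = γ·h_c·A = 9.81 × 0.333071 × 1.08212 = 3.53575 kN.
I_c = (π/8 − 8/(9π))·r⁴ = 0.109757 × 0.83⁴ = 0.0520888 m⁴.
Centre of pressure: y_p = y_c + I_c/(y_c·A) = 0.352263 + 0.0520888/(0.352263 × 1.08212) = 0.352263 + 0.136648 = 0.488911 m along the plane.

y_p = 0.489 m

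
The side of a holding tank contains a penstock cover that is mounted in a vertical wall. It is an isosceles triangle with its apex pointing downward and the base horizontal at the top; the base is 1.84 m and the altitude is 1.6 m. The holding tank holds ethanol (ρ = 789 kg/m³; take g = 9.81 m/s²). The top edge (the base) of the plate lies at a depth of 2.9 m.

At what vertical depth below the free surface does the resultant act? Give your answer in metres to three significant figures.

γ = ρg = 789 × 9.81 / 1000 = 7.74009 kN/m³.
With the apex down, the centroid sits h/3 = 1.6/3 = 0.533333 m below the base (the top edge), so the centroid depth is h_c = 2.9 + 0.533333 = 3.43333 m.
A = ½ × 1.84 × 1.6 = 1.472 m².
Resultant F = γ·h_c·A = 7.74009 × 3.43333 × 1.472 = 39.1173 kN.
I_c = b·h³/36 = 1.84 × 1.6³/36 = 0.209351 m⁴.
Centre of pressure: y_p = y_c + I_c/(y_c·A) = 3.43333 + 0.209351/(3.43333 × 1.472) = 3.43333 + 0.041424 = 3.47475 m along the plane.

h_p = 3.47 m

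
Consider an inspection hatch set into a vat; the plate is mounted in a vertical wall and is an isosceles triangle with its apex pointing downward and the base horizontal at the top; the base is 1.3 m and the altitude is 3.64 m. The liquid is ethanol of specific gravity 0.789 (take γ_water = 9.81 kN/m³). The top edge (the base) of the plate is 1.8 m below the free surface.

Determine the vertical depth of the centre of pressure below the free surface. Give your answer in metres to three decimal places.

γ = 0.789 × 9.81 = 7.74009 kN/m³.
With the apex down, the centroid sits h/3 = 3.64/3 = 1.21333 m below the base (the top edge), so the centroid depth is h_c = 1.8 + 1.21333 = 3.01333 m.
A = ½ × 1.3 × 3.64 = 2.366 m².
Resultant F = γ·h_c·A = 7.74009 × 3.01333 × 2.366 = 55.1833 kN.
I_c = b·h³/36 = 1.3 × 3.64³/36 = 1.74159 m⁴.
Centre of pressure: y_p = y_c + I_c/(y_c·A) = 3.01333 + 1.74159/(3.01333 × 2.366) = 3.01333 + 0.244278 = 3.25761 m along the plane.

h_p = 3.258 m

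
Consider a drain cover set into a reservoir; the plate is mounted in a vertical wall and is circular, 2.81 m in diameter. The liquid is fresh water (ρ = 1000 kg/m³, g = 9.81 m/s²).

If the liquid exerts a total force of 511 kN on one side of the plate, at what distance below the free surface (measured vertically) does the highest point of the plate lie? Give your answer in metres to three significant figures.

γ = ρg = 1000 × 9.81 = 9810 N/m³ = 9.81 kN/m³.
A = π(1.405)² = 6.20158 m².
From F = γ·h_c·A, the centroid depth is h_c = 511/(9.81 × 6.20158) = 8.39942 m.
The centroid is at the centre, 1.405 m below the top of the plate, so the highest point sits at h_top = 8.39942 − 1.405 = 6.99442 m below the surface.

d_top ≈ 6.99 m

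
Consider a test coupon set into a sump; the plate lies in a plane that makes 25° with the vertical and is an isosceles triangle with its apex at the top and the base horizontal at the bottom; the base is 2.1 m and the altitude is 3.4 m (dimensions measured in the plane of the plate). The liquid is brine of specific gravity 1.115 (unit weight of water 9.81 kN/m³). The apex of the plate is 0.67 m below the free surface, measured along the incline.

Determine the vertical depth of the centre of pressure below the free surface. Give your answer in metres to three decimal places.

γ = 1.115 × 9.81 = 10.93815 kN/m³.
The plate makes 25° with the vertical, i.e. θ = 90° − 25° = 65° to the horizontal. Measuring y along the incline from the free-surface line, vertical depth h = y·sinθ with sinθ = 0.906308.
With the apex up, the centroid sits 2h/3 = 2 × 3.4/3 = 2.26667 m below the apex, so y_c = 0.67 + 2.26667 = 2.93667 m and h_c = 2.93667 × 0.906308 = 2.66153 m.
A = ½ × 2.1 × 3.4 = 3.57 m².
Resultant F = γ·h_c·A = 10.93815 × 2.66153 × 3.57 = 103.931 kN.
I_c = b·h³/36 = 2.1 × 3.4³/36 = 2.29273 m⁴.
Centre of pressure: y_p = y_c + I_c/(y_c·A) = 2.93667 + 2.29273/(2.93667 × 3.57) = 2.93667 + 0.21869 = 3.15536 m along the plane.
Vertically, h_p = y_p·sinθ = 3.15536 × 0.906308 = 2.85973 m.

h_p = 2.860 m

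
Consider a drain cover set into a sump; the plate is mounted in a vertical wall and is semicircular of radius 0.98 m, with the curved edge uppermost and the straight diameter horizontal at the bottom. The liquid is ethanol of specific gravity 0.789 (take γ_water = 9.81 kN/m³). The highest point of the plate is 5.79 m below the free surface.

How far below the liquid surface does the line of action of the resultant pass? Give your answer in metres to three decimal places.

h_p = 6.365 m

γ = 0.789 × 9.81 = 7.74009 kN/m³.
The centroid lies 4r/(3π) = 0.415925 m above the diameter, so r − 4r/(3π) = 0.98 − 0.415925 = 0.564075 m below the topmost point, so the centroid depth is h_c = 5.79 + 0.564075 = 6.35407 m.
A = πr²/2 = π × 0.98²/2 = 1.50859 m².
Resultant F = γ·h_c·A = 7.74009 × 6.35407 × 1.50859 = 74.1941 kN.
I_c = (π/8 − 8/(9π))·r⁴ = 0.109757 × 0.98⁴ = 0.101236 m⁴.
Centre of pressure: y_p = y_c + I_c/(y_c·A) = 6.35407 + 0.101236/(6.35407 × 1.50859) = 6.35407 + 0.0105612 = 6.36463 m along the plane.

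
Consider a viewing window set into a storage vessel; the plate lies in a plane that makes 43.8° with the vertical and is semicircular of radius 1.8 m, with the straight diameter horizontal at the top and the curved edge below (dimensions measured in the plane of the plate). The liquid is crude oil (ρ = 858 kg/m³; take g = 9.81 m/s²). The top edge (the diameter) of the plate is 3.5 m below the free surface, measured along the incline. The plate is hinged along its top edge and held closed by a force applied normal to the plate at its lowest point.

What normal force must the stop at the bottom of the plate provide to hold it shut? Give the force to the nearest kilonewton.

γ = ρg = 858 × 9.81 / 1000 = 8.41698 kN/m³.
The plate makes 43.8° with the vertical, i.e. θ = 90° − 43.8° = 46.2° to the horizontal. Measuring y along the incline from the free-surface line, vertical depth h = y·sinθ with sinθ = 0.721760.
The centroid of a semicircle lies 4r/(3π) = 0.763944 m from the diameter, here below the top edge, so y_c = 3.5 + 0.763944 = 4.26394 m and h_c = 4.26394 × 0.721760 = 3.07754 m.
A = πr²/2 = π × 1.8²/2 = 5.08938 m².
Resultant F = γ·h_c·A = 8.41698 × 3.07754 × 5.08938 = 131.833 kN.
I_c = (π/8 − 8/(9π))·r⁴ = 0.109757 × 1.8⁴ = 1.15219 m⁴.
Centre of pressure: y_p = y_c + I_c/(y_c·A) = 4.26394 + 1.15219/(4.26394 × 5.08938) = 4.26394 + 0.0530943 = 4.31703 m along the plane.
The resultant acts 0.763944 + 0.0530943 = 0.817038 m (along the plate) below the hinge at the top edge, so the moment about the hinge is M = F × 0.817038 = 131.833 × 0.817038 = 107.713 kN·m.
A normal force at the bottom, 1.8 m from the hinge, must supply this moment: P = 107.713/1.8 = 59.8406 kN.

P ≈ 60 kN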